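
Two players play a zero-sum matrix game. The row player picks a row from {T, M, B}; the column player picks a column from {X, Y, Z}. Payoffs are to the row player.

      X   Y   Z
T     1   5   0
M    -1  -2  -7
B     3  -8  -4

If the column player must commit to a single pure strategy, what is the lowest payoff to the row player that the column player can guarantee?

Column maxima: X → 3, Y → 5, Z → 0.
The smallest of these is 0.

0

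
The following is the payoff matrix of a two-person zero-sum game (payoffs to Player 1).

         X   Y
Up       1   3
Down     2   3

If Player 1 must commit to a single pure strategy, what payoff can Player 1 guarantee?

2

Row minima: Up → 1, Down → 2.
The best of these is 2.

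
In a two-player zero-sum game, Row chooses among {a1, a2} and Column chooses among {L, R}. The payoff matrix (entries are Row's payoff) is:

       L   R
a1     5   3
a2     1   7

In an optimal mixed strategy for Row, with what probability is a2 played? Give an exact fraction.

1/4

Row minima: a1 → 3, a2 → 1; maximin = 3.
Column maxima: L → 5, R → 7; minimax = 5.
3 ≠ 5, so there is no saddle point; optimal play is mixed.
Let Row play a1 with probability p. Expected payoff against L: 5p + 1(1−p) = 4p + 1; against R: 3p + 7(1−p) = −4p + 7.
Setting these equal: 4p + 1 = −4p + 7 ⇒ 8p = 6 ⇒ p = 3/4, and the value is (4)·(3/4) + 1 = 4.
For Column: with q = P(L), equating a1's and a2's payoffs gives 2q + 3 = −6q + 7 ⇒ q = 1/2.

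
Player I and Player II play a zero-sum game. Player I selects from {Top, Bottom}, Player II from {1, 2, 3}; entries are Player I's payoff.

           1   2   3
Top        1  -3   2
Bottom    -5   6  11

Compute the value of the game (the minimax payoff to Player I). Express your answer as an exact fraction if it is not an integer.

Row minima: Top → -3, Bottom → -5; maximin = -3.
Column maxima: 1 → 1, 2 → 6, 3 → 11; minimax = 1.
-3 ≠ 1, so there is no saddle point; optimal play is mixed.
3 is strictly dominated by 1 (it gives Player I strictly more in every row), so Player II never plays it.
On the remaining 2×2 (Top, Bottom vs 1, 2):
Let Player I play Top with probability p. Expected payoff against 1: 1p + (-5)(1−p) = 6p − 5; against 2: (-3)p + 6(1−p) = −9p + 6.
Setting these equal: 6p − 5 = −9p + 6 ⇒ 15p = 11 ⇒ p = 11/15, and the value is (6)·(11/15) − 5 = -3/5.
For Player II: with q = P(1), equating Top's and Bottom's payoffs gives 4q − 3 = −11q + 6 ⇒ q = 3/5.

-3/5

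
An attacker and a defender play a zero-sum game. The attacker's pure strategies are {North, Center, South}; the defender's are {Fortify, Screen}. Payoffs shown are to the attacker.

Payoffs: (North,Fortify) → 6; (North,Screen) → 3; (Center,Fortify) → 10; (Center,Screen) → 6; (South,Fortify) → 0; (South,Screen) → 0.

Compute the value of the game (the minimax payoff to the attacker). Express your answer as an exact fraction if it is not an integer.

6

Row minima: North → 3, Center → 6, South → 0; maximin = 6.
Column maxima: Fortify → 10, Screen → 6; minimax = 6.
Since maximin = minimax = 6, there is a saddle point and the value is 6.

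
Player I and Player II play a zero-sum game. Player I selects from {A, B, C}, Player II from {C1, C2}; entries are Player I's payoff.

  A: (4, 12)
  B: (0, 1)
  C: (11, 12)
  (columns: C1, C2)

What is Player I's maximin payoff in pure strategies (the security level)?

Row minima: A → 4, B → 0, C → 11.
The best of these is 11.

11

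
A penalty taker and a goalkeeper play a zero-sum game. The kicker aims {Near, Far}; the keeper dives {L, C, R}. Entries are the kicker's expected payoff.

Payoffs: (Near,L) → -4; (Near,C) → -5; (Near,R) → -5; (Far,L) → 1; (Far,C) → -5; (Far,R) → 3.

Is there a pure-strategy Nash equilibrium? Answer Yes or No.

Yes

Row minima: Near → -5, Far → -5; maximin = -5.
Column maxima: L → 1, C → -5, R → 3; minimax = -5.
maximin = minimax = -5, so a saddle point exists.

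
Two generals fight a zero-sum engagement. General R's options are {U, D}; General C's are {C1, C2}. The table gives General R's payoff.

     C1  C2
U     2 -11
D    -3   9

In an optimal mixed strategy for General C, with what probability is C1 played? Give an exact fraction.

4/5

Row minima: U → -11, D → -3; maximin = -3.
Column maxima: C1 → 2, C2 → 9; minimax = 2.
-3 ≠ 2, so there is no saddle point; optimal play is mixed.
Let General R play U with probability p. Expected payoff against C1: 2p + (-3)(1−p) = 5p − 3; against C2: (-11)p + 9(1−p) = −20p + 9.
Setting these equal: 5p − 3 = −20p + 9 ⇒ 25p = 12 ⇒ p = 12/25, and the value is (5)·(12/25) − 3 = -3/5.
For General C: with q = P(C1), equating U's and D's payoffs gives 13q − 11 = −12q + 9 ⇒ q = 4/5.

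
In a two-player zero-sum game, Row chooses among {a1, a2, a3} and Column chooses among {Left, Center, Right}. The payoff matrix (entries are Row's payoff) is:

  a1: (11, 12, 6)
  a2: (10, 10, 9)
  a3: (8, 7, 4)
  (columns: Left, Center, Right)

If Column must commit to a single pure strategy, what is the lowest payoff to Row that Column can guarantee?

Column maxima: Left → 11, Center → 12, Right → 9.
The smallest of these is 9.

9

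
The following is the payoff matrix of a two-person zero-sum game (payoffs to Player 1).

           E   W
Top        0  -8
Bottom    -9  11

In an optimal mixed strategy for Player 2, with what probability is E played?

Row minima: Top → -8, Bottom → -9; maximin = -8.
Column maxima: E → 0, W → 11; minimax = 0.
-8 ≠ 0, so there is no saddle point; optimal play is mixed.
Let Player 1 play Top with probability p. Expected payoff against E: 0p + (-9)(1−p) = 9p − 9; against W: (-8)p + 11(1−p) = −19p + 11.
Setting these equal: 9p − 9 = −19p + 11 ⇒ 28p = 20 ⇒ p = 5/7, and the value is (9)·(5/7) − 9 = -18/7.
For Player 2: with q = P(E), equating Top's and Bottom's payoffs gives 8q − 8 = −20q + 11 ⇒ q = 19/28.

19/28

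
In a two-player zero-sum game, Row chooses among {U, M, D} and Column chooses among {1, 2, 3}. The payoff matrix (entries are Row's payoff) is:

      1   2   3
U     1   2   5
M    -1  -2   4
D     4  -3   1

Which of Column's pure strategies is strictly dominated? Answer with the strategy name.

3

2 holds Row's payoff strictly below 3 in every row: 2 < 5, -2 < 4, -3 < 1.
So 3 is strictly dominated for Column.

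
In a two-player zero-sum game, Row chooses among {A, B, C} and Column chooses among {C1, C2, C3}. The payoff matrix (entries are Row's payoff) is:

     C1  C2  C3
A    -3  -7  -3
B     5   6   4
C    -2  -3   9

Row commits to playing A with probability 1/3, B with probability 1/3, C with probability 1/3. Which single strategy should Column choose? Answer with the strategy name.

If Column plays C1, Row's expected payoff is (1/3)·(-3) + (1/3)·5 + (1/3)·(-2) = 0.
If Column plays C2, Row's expected payoff is (1/3)·(-7) + (1/3)·6 + (1/3)·(-3) = -4/3.
If Column plays C3, Row's expected payoff is (1/3)·(-3) + (1/3)·4 + (1/3)·9 = 10/3.
Column minimizes Row's payoff; the smallest is -4/3, so the best response is C2.

C2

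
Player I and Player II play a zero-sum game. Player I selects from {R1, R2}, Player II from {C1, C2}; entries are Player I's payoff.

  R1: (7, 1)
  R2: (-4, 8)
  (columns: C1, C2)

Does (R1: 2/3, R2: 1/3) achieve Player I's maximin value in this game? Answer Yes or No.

Yes

Against C1 this mix gives (2/3)·7 + (1/3)·(-4) = 10/3.
Against C2 this mix gives (2/3)·1 + (1/3)·8 = 10/3.
All of Player II's active replies (C1, C2) yield 10/3, and no column does worse for Player I. The mix makes Player II indifferent and guarantees 10/3, so it is optimal.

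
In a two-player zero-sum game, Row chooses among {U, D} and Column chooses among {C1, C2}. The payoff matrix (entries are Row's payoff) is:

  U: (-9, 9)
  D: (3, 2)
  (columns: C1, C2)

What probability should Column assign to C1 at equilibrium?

Row minima: U → -9, D → 2; maximin = 2.
Column maxima: C1 → 3, C2 → 9; minimax = 3.
2 ≠ 3, so there is no saddle point; optimal play is mixed.
Let Row play U with probability p. Expected payoff against C1: (-9)p + 3(1−p) = −12p + 3; against C2: 9p + 2(1−p) = 7p + 2.
Setting these equal: −12p + 3 = 7p + 2 ⇒ −19p = -1 ⇒ p = 1/19, and the value is (-12)·(1/19) + 3 = 45/19.
For Column: with q = P(C1), equating U's and D's payoffs gives −18q + 9 = q + 2 ⇒ q = 7/19.

7/19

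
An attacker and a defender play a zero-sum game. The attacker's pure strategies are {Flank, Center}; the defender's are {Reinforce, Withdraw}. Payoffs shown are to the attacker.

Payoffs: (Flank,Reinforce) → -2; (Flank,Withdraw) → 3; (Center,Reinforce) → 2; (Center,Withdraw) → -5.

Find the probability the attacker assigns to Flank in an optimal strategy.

Row minima: Flank → -2, Center → -5; maximin = -2.
Column maxima: Reinforce → 2, Withdraw → 3; minimax = 2.
-2 ≠ 2, so there is no saddle point; optimal play is mixed.
Let the attacker play Flank with probability p. Expected payoff against Reinforce: (-2)p + 2(1−p) = −4p + 2; against Withdraw: 3p + (-5)(1−p) = 8p − 5.
Setting these equal: −4p + 2 = 8p − 5 ⇒ −12p = -7 ⇒ p = 7/12, and the value is (-4)·(7/12) + 2 = -1/3.
For the defender: with q = P(Reinforce), equating Flank's and Center's payoffs gives −5q + 3 = 7q − 5 ⇒ q = 2/3.

7/12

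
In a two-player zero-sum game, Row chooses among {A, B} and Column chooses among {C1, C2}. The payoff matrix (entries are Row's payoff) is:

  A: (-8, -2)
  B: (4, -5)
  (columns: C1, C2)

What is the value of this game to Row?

Row minima: A → -8, B → -5; maximin = -5.
Column maxima: C1 → 4, C2 → -2; minimax = -2.
-5 ≠ -2, so there is no saddle point; optimal play is mixed.
Let Row play A with probability p. Expected payoff against C1: (-8)p + 4(1−p) = −12p + 4; against C2: (-2)p + (-5)(1−p) = 3p − 5.
Setting these equal: −12p + 4 = 3p − 5 ⇒ −15p = -9 ⇒ p = 3/5, and the value is (-12)·(3/5) + 4 = -16/5.
For Column: with q = P(C1), equating A's and B's payoffs gives −6q − 2 = 9q − 5 ⇒ q = 1/5.

-16/5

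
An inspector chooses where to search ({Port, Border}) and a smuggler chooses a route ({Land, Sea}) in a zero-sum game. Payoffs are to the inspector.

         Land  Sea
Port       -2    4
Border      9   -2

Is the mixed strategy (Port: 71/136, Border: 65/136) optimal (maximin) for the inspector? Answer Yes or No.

No

Against Land this mix gives (71/136)·(-2) + (65/136)·9 = 443/136.
Against Sea this mix gives (71/136)·4 + (65/136)·(-2) = 77/68.
The smuggler will play Sea, holding the inspector to 77/68. Shifting weight toward the row that does better against Sea would raise this floor (the equalizing mix achieves 32/17 against both Sea and Land), so the proposed strategy is not optimal.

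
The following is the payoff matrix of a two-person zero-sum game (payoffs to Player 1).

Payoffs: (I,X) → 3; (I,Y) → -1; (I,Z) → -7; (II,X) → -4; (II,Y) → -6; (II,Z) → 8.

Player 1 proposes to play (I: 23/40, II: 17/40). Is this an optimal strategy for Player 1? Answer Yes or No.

No

Against X this mix gives (23/40)·3 + (17/40)·(-4) = 1/40.
Against Y this mix gives (23/40)·(-1) + (17/40)·(-6) = -25/8.
Against Z this mix gives (23/40)·(-7) + (17/40)·8 = -5/8.
Player 2 will play Y, holding Player 1 to -25/8. Shifting weight toward the row that does better against Y would raise this floor (the equalizing mix achieves -5/2 against both Y and Z), so the proposed strategy is not optimal.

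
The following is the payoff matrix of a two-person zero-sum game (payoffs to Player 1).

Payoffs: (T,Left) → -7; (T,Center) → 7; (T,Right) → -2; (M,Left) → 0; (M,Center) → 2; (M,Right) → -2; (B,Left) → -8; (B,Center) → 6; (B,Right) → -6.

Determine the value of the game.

Row minima: T → -7, M → -2, B → -8; maximin = -2.
Column maxima: Left → 0, Center → 7, Right → -2; minimax = -2.
Since maximin = minimax = -2, there is a saddle point and the value is -2.

-2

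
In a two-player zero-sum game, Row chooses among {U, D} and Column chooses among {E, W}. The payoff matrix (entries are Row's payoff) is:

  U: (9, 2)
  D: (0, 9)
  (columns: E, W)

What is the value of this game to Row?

Row minima: U → 2, D → 0; maximin = 2.
Column maxima: E → 9, W → 9; minimax = 9.
2 ≠ 9, so there is no saddle point; optimal play is mixed.
Let Row play U with probability p. Expected payoff against E: 9p + 0(1−p) = 9p; against W: 2p + 9(1−p) = −7p + 9.
Setting these equal: 9p = −7p + 9 ⇒ 16p = 9 ⇒ p = 9/16, and the value is (9)·(9/16) = 81/16.
For Column: with q = P(E), equating U's and D's payoffs gives 7q + 2 = −9q + 9 ⇒ q = 7/16.

81/16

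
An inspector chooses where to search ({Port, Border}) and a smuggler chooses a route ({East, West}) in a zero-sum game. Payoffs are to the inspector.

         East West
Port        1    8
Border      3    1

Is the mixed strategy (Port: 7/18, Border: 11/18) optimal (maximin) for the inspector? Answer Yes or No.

No

Against East this mix gives (7/18)·1 + (11/18)·3 = 20/9.
Against West this mix gives (7/18)·8 + (11/18)·1 = 67/18.
The smuggler will play East, holding the inspector to 20/9. Shifting weight toward the row that does better against East would raise this floor (the equalizing mix achieves 23/9 against both East and West), so the proposed strategy is not optimal.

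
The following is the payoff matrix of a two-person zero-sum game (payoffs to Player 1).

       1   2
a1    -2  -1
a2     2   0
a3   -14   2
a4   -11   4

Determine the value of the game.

Row minima: a1 → -2, a2 → 0, a3 → -14, a4 → -11; maximin = 0.
Column maxima: 1 → 2, 2 → 4; minimax = 2.
0 ≠ 2, so there is no saddle point; optimal play is mixed.
a1 is strictly dominated by a2, so Player 1 never plays it.
a3 is strictly dominated by a4, so Player 1 never plays it.
On the remaining 2×2 (a2, a4 vs 1, 2):
Let Player 1 play a2 with probability p. Expected payoff against 1: 2p + (-11)(1−p) = 13p − 11; against 2: 0p + 4(1−p) = −4p + 4.
Setting these equal: 13p − 11 = −4p + 4 ⇒ 17p = 15 ⇒ p = 15/17, and the value is (13)·(15/17) − 11 = 8/17.
For Player 2: with q = P(1), equating a2's and a4's payoffs gives 2q = −15q + 4 ⇒ q = 4/17.

8/17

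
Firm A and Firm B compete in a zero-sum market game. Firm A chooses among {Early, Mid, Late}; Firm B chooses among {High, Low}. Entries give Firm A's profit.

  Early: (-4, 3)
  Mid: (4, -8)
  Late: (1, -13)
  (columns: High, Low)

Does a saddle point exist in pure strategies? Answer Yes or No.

No

Row minima: Early → -4, Mid → -8, Late → -13; maximin = -4.
Column maxima: High → 4, Low → 3; minimax = 3.
-4 ≠ 3, so no pure-strategy equilibrium exists.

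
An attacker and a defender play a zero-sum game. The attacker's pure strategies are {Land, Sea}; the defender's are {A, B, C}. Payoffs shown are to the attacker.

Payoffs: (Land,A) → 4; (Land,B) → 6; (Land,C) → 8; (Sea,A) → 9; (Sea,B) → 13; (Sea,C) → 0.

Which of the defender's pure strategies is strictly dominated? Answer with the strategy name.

A holds the attacker's payoff strictly below B in every row: 4 < 6, 9 < 13.
So B is strictly dominated for the defender.

B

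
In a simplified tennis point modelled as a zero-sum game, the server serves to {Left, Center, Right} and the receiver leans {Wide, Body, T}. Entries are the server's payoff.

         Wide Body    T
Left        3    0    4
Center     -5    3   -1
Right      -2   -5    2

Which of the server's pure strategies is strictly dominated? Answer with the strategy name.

Right

Left gives a strictly higher payoff than Right against every column: 3 > -2, 0 > -5, 4 > 2.
So Right is strictly dominated and the server never plays it.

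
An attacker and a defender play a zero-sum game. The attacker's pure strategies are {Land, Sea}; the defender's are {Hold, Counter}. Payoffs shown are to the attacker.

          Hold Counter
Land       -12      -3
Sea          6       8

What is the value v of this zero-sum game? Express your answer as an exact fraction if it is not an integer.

6

Row minima: Land → -12, Sea → 6; maximin = 6.
Column maxima: Hold → 6, Counter → 8; minimax = 6.
Since maximin = minimax = 6, there is a saddle point and the value is 6.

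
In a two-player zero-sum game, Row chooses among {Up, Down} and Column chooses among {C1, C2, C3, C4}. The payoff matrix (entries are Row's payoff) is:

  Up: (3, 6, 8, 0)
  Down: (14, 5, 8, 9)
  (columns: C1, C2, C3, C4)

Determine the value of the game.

Row minima: Up → 0, Down → 5; maximin = 5.
Column maxima: C1 → 14, C2 → 6, C3 → 8, C4 → 9; minimax = 6.
5 ≠ 6, so there is no saddle point; optimal play is mixed.
C1 is strictly dominated by C4 (it gives Row strictly more in every row), so Column never plays it.
C3 is strictly dominated by C2 (it gives Row strictly more in every row), so Column never plays it.
On the remaining 2×2 (Up, Down vs C2, C4):
Let Row play Up with probability p. Expected payoff against C2: 6p + 5(1−p) = p + 5; against C4: 0p + 9(1−p) = −9p + 9.
Setting these equal: p + 5 = −9p + 9 ⇒ 10p = 4 ⇒ p = 2/5, and the value is (1)·(2/5) + 5 = 27/5.
For Column: with q = P(C2), equating Up's and Down's payoffs gives 6q = −4q + 9 ⇒ q = 9/10.

27/5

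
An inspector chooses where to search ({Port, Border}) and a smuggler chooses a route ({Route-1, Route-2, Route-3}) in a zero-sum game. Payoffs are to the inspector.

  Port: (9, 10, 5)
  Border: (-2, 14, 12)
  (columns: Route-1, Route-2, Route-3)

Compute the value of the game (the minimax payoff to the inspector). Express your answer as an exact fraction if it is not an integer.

59/9

Row minima: Port → 5, Border → -2; maximin = 5.
Column maxima: Route-1 → 9, Route-2 → 14, Route-3 → 12; minimax = 9.
5 ≠ 9, so there is no saddle point; optimal play is mixed.
Route-2 is strictly dominated by Route-1 (it gives the inspector strictly more in every row), so the smuggler never plays it.
On the remaining 2×2 (Port, Border vs Route-1, Route-3):
Let the inspector play Port with probability p. Expected payoff against Route-1: 9p + (-2)(1−p) = 11p − 2; against Route-3: 5p + 12(1−p) = −7p + 12.
Setting these equal: 11p − 2 = −7p + 12 ⇒ 18p = 14 ⇒ p = 7/9, and the value is (11)·(7/9) − 2 = 59/9.
For the smuggler: with q = P(Route-1), equating Port's and Border's payoffs gives 4q + 5 = −14q + 12 ⇒ q = 7/18.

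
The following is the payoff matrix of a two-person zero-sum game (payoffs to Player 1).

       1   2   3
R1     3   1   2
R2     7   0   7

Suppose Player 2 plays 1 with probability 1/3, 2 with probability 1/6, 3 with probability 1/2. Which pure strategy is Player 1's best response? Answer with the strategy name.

Expected payoff of R1: (1/3)·3 + (1/6)·1 + (1/2)·2 = 13/6.
Expected payoff of R2: (1/3)·7 + (1/6)·0 + (1/2)·7 = 35/6.
The largest is 35/6, so Player 1's best response is R2.

R2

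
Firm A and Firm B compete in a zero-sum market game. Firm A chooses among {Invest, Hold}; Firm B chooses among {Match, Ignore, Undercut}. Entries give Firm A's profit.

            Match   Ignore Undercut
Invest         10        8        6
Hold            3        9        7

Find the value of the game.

13/2

Row minima: Invest → 6, Hold → 3; maximin = 6.
Column maxima: Match → 10, Ignore → 9, Undercut → 7; minimax = 7.
6 ≠ 7, so there is no saddle point; optimal play is mixed.
Ignore is strictly dominated by Undercut (it gives Firm A strictly more in every row), so Firm B never plays it.
On the remaining 2×2 (Invest, Hold vs Match, Undercut):
Let Firm A play Invest with probability p. Expected payoff against Match: 10p + 3(1−p) = 7p + 3; against Undercut: 6p + 7(1−p) = −p + 7.
Setting these equal: 7p + 3 = −p + 7 ⇒ 8p = 4 ⇒ p = 1/2, and the value is (7)·(1/2) + 3 = 13/2.
For Firm B: with q = P(Match), equating Invest's and Hold's payoffs gives 4q + 6 = −4q + 7 ⇒ q = 1/8.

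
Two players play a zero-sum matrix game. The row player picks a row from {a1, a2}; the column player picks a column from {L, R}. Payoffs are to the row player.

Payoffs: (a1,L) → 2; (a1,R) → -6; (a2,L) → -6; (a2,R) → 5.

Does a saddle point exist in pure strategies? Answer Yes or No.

Row minima: a1 → -6, a2 → -6; maximin = -6.
Column maxima: L → 2, R → 5; minimax = 2.
-6 ≠ 2, so no pure-strategy equilibrium exists.

No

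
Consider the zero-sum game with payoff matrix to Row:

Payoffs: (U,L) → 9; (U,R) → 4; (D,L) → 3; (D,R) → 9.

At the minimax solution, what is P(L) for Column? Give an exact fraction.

Row minima: U → 4, D → 3; maximin = 4.
Column maxima: L → 9, R → 9; minimax = 9.
4 ≠ 9, so there is no saddle point; optimal play is mixed.
Let Row play U with probability p. Expected payoff against L: 9p + 3(1−p) = 6p + 3; against R: 4p + 9(1−p) = −5p + 9.
Setting these equal: 6p + 3 = −5p + 9 ⇒ 11p = 6 ⇒ p = 6/11, and the value is (6)·(6/11) + 3 = 69/11.
For Column: with q = P(L), equating U's and D's payoffs gives 5q + 4 = −6q + 9 ⇒ q = 5/11.

5/11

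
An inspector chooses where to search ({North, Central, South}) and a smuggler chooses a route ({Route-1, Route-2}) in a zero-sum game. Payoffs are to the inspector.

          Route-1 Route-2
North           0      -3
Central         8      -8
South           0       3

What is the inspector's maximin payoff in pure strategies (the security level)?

0

Row minima: North → -3, Central → -8, South → 0.
The best of these is 0.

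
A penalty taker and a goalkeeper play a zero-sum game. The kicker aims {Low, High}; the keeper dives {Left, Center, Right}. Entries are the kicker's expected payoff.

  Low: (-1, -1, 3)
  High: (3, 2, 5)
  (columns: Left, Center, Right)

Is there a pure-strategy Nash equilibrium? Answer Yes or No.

Yes

Row minima: Low → -1, High → 2; maximin = 2.
Column maxima: Left → 3, Center → 2, Right → 5; minimax = 2.
maximin = minimax = 2, so a saddle point exists.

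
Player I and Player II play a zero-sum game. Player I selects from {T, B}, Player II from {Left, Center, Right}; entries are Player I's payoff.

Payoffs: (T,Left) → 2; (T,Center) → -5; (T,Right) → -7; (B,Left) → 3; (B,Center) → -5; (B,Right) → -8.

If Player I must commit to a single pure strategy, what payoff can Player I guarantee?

Row minima: T → -7, B → -8.
The best of these is -7.

-7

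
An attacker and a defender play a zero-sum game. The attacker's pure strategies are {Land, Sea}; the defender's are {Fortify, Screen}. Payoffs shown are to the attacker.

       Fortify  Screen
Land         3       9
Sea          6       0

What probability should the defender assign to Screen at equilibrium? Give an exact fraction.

1/4

Row minima: Land → 3, Sea → 0; maximin = 3.
Column maxima: Fortify → 6, Screen → 9; minimax = 6.
3 ≠ 6, so there is no saddle point; optimal play is mixed.
Let the attacker play Land with probability p. Expected payoff against Fortify: 3p + 6(1−p) = −3p + 6; against Screen: 9p + 0(1−p) = 9p.
Setting these equal: −3p + 6 = 9p ⇒ −12p = -6 ⇒ p = 1/2, and the value is (-3)·(1/2) + 6 = 9/2.
For the defender: with q = P(Fortify), equating Land's and Sea's payoffs gives −6q + 9 = 6q ⇒ q = 3/4.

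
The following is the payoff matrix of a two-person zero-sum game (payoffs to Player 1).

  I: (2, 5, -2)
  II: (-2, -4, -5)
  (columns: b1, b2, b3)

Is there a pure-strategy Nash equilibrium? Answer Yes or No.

Yes

Row minima: I → -2, II → -5; maximin = -2.
Column maxima: b1 → 2, b2 → 5, b3 → -2; minimax = -2.
maximin = minimax = -2, so a saddle point exists.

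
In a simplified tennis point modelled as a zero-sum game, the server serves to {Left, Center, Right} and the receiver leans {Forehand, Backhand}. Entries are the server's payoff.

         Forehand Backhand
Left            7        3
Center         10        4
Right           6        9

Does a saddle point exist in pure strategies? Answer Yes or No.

Row minima: Left → 3, Center → 4, Right → 6; maximin = 6.
Column maxima: Forehand → 10, Backhand → 9; minimax = 9.
6 ≠ 9, so no pure-strategy equilibrium exists.

No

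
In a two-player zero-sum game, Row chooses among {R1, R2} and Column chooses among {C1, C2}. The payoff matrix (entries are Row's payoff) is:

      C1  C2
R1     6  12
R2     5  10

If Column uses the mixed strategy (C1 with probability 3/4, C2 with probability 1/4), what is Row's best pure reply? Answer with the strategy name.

Expected payoff of R1: (3/4)·6 + (1/4)·12 = 15/2.
Expected payoff of R2: (3/4)·5 + (1/4)·10 = 25/4.
The largest is 15/2, so Row's best response is R1.

R1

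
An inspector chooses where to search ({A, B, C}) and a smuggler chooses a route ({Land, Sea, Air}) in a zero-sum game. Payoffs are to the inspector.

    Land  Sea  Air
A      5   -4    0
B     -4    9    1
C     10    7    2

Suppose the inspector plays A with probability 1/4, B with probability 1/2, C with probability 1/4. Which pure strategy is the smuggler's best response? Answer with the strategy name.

If the smuggler plays Land, the inspector's expected payoff is (1/4)·5 + (1/2)·(-4) + (1/4)·10 = 7/4.
If the smuggler plays Sea, the inspector's expected payoff is (1/4)·(-4) + (1/2)·9 + (1/4)·7 = 21/4.
If the smuggler plays Air, the inspector's expected payoff is (1/4)·0 + (1/2)·1 + (1/4)·2 = 1.
The smuggler minimizes the inspector's payoff; the smallest is 1, so the best response is Air.

Air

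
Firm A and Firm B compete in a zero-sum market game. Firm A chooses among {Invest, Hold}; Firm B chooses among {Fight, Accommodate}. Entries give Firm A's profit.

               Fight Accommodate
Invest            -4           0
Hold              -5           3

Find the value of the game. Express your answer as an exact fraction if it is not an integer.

Row minima: Invest → -4, Hold → -5; maximin = -4.
Column maxima: Fight → -4, Accommodate → 3; minimax = -4.
Since maximin = minimax = -4, there is a saddle point and the value is -4.

-4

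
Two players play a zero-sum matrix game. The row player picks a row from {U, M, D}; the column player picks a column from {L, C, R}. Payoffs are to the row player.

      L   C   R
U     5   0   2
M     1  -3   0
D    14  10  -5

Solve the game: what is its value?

Row minima: U → 0, M → -3, D → -5; maximin = 0.
Column maxima: L → 14, C → 10, R → 2; minimax = 2.
0 ≠ 2, so there is no saddle point; optimal play is mixed.
M is strictly dominated by U, so the row player never plays it.
L is strictly dominated by C (it gives the row player strictly more in every row), so the column player never plays it.
On the remaining 2×2 (U, D vs C, R):
Let the row player play U with probability p. Expected payoff against C: 0p + 10(1−p) = −10p + 10; against R: 2p + (-5)(1−p) = 7p − 5.
Setting these equal: −10p + 10 = 7p − 5 ⇒ −17p = -15 ⇒ p = 15/17, and the value is (-10)·(15/17) + 10 = 20/17.
For the column player: with q = P(C), equating U's and D's payoffs gives −2q + 2 = 15q − 5 ⇒ q = 7/17.

20/17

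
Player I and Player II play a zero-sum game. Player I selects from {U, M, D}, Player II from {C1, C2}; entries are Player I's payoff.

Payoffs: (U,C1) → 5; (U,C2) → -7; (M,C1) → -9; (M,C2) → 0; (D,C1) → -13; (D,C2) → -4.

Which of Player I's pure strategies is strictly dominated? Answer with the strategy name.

M gives a strictly higher payoff than D against every column: -9 > -13, 0 > -4.
So D is strictly dominated and Player I never plays it.

D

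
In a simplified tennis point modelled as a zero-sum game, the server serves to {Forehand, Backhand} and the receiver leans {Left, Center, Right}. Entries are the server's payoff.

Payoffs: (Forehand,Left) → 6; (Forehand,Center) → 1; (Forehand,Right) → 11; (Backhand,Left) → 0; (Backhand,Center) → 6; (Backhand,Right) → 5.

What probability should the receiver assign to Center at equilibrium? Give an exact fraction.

Row minima: Forehand → 1, Backhand → 0; maximin = 1.
Column maxima: Left → 6, Center → 6, Right → 11; minimax = 6.
1 ≠ 6, so there is no saddle point; optimal play is mixed.
Right is strictly dominated by Left (it gives the server strictly more in every row), so the receiver never plays it.
On the remaining 2×2 (Forehand, Backhand vs Left, Center):
Let the server play Forehand with probability p. Expected payoff against Left: 6p + 0(1−p) = 6p; against Center: 1p + 6(1−p) = −5p + 6.
Setting these equal: 6p = −5p + 6 ⇒ 11p = 6 ⇒ p = 6/11, and the value is (6)·(6/11) = 36/11.
For the receiver: with q = P(Left), equating Forehand's and Backhand's payoffs gives 5q + 1 = −6q + 6 ⇒ q = 5/11.

6/11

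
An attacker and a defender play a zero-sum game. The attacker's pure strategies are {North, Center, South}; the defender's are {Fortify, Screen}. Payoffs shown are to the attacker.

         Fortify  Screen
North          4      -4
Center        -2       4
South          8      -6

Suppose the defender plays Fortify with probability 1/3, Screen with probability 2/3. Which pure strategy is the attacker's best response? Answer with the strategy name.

Expected payoff of North: (1/3)·4 + (2/3)·(-4) = -4/3.
Expected payoff of Center: (1/3)·(-2) + (2/3)·4 = 2.
Expected payoff of South: (1/3)·8 + (2/3)·(-6) = -4/3.
The largest is 2, so the attacker's best response is Center.

Center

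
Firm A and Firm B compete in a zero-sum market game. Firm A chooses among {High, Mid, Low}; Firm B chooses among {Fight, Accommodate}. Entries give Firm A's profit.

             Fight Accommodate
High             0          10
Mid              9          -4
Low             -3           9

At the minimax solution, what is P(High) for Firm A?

Row minima: High → 0, Mid → -4, Low → -3; maximin = 0.
Column maxima: Fight → 9, Accommodate → 10; minimax = 9.
0 ≠ 9, so there is no saddle point; optimal play is mixed.
Low is strictly dominated by High, so Firm A never plays it.
On the remaining 2×2 (High, Mid vs Fight, Accommodate):
Let Firm A play High with probability p. Expected payoff against Fight: 0p + 9(1−p) = −9p + 9; against Accommodate: 10p + (-4)(1−p) = 14p − 4.
Setting these equal: −9p + 9 = 14p − 4 ⇒ −23p = -13 ⇒ p = 13/23, and the value is (-9)·(13/23) + 9 = 90/23.
For Firm B: with q = P(Fight), equating High's and Mid's payoffs gives −10q + 10 = 13q − 4 ⇒ q = 14/23.

13/23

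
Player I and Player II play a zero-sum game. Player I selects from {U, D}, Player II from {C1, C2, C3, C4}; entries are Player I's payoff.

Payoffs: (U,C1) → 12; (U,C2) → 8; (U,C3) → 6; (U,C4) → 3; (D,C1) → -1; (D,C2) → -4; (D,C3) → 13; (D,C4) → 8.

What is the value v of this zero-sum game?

Row minima: U → 3, D → -4; maximin = 3.
Column maxima: C1 → 12, C2 → 8, C3 → 13, C4 → 8; minimax = 8.
3 ≠ 8, so there is no saddle point; optimal play is mixed.
C1 is strictly dominated by C2 (it gives Player I strictly more in every row), so Player II never plays it.
C3 is strictly dominated by C4 (it gives Player I strictly more in every row), so Player II never plays it.
On the remaining 2×2 (U, D vs C2, C4):
Let Player I play U with probability p. Expected payoff against C2: 8p + (-4)(1−p) = 12p − 4; against C4: 3p + 8(1−p) = −5p + 8.
Setting these equal: 12p − 4 = −5p + 8 ⇒ 17p = 12 ⇒ p = 12/17, and the value is (12)·(12/17) − 4 = 76/17.
For Player II: with q = P(C2), equating U's and D's payoffs gives 5q + 3 = −12q + 8 ⇒ q = 5/17.

76/17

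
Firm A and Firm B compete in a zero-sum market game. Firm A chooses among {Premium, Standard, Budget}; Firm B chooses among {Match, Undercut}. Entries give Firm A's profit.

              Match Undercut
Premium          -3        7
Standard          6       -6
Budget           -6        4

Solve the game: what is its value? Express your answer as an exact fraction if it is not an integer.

12/11

Row minima: Premium → -3, Standard → -6, Budget → -6; maximin = -3.
Column maxima: Match → 6, Undercut → 7; minimax = 6.
-3 ≠ 6, so there is no saddle point; optimal play is mixed.
Budget is strictly dominated by Premium, so Firm A never plays it.
On the remaining 2×2 (Premium, Standard vs Match, Undercut):
Let Firm A play Premium with probability p. Expected payoff against Match: (-3)p + 6(1−p) = −9p + 6; against Undercut: 7p + (-6)(1−p) = 13p − 6.
Setting these equal: −9p + 6 = 13p − 6 ⇒ −22p = -12 ⇒ p = 6/11, and the value is (-9)·(6/11) + 6 = 12/11.
For Firm B: with q = P(Match), equating Premium's and Standard's payoffs gives −10q + 7 = 12q − 6 ⇒ q = 13/22.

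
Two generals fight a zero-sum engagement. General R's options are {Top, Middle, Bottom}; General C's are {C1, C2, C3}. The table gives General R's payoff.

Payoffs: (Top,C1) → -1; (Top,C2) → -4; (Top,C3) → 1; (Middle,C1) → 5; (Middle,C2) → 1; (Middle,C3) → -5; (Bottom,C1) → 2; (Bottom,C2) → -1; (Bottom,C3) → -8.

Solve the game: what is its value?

-19/11

Row minima: Top → -4, Middle → -5, Bottom → -8; maximin = -4.
Column maxima: C1 → 5, C2 → 1, C3 → 1; minimax = 1.
-4 ≠ 1, so there is no saddle point; optimal play is mixed.
Bottom is strictly dominated by Middle, so General R never plays it.
C1 is strictly dominated by C2 (it gives General R strictly more in every row), so General C never plays it.
On the remaining 2×2 (Top, Middle vs C2, C3):
Let General R play Top with probability p. Expected payoff against C2: (-4)p + 1(1−p) = −5p + 1; against C3: 1p + (-5)(1−p) = 6p − 5.
Setting these equal: −5p + 1 = 6p − 5 ⇒ −11p = -6 ⇒ p = 6/11, and the value is (-5)·(6/11) + 1 = -19/11.
For General C: with q = P(C2), equating Top's and Middle's payoffs gives −5q + 1 = 6q − 5 ⇒ q = 6/11.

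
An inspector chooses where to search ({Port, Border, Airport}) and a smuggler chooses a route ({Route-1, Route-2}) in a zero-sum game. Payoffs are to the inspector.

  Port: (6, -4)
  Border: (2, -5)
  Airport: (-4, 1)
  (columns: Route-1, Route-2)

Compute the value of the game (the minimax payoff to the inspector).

Row minima: Port → -4, Border → -5, Airport → -4; maximin = -4.
Column maxima: Route-1 → 6, Route-2 → 1; minimax = 1.
-4 ≠ 1, so there is no saddle point; optimal play is mixed.
Border is strictly dominated by Port, so the inspector never plays it.
On the remaining 2×2 (Port, Airport vs Route-1, Route-2):
Let the inspector play Port with probability p. Expected payoff against Route-1: 6p + (-4)(1−p) = 10p − 4; against Route-2: (-4)p + 1(1−p) = −5p + 1.
Setting these equal: 10p − 4 = −5p + 1 ⇒ 15p = 5 ⇒ p = 1/3, and the value is (10)·(1/3) − 4 = -2/3.
For the smuggler: with q = P(Route-1), equating Port's and Airport's payoffs gives 10q − 4 = −5q + 1 ⇒ q = 1/3.

-2/3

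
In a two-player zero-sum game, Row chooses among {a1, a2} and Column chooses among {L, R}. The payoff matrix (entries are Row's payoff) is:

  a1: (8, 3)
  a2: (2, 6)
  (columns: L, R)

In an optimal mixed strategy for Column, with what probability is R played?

Row minima: a1 → 3, a2 → 2; maximin = 3.
Column maxima: L → 8, R → 6; minimax = 6.
3 ≠ 6, so there is no saddle point; optimal play is mixed.
Let Row play a1 with probability p. Expected payoff against L: 8p + 2(1−p) = 6p + 2; against R: 3p + 6(1−p) = −3p + 6.
Setting these equal: 6p + 2 = −3p + 6 ⇒ 9p = 4 ⇒ p = 4/9, and the value is (6)·(4/9) + 2 = 14/3.
For Column: with q = P(L), equating a1's and a2's payoffs gives 5q + 3 = −4q + 6 ⇒ q = 1/3.

2/3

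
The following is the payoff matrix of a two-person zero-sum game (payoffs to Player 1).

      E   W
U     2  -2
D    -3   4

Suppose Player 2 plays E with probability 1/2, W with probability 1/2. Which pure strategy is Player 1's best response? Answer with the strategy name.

D

Expected payoff of U: (1/2)·2 + (1/2)·(-2) = 0.
Expected payoff of D: (1/2)·(-3) + (1/2)·4 = 1/2.
The largest is 1/2, so Player 1's best response is D.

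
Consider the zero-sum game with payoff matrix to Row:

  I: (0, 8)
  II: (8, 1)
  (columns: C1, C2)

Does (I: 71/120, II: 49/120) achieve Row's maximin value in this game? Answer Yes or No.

Against C1 this mix gives (71/120)·0 + (49/120)·8 = 49/15.
Against C2 this mix gives (71/120)·8 + (49/120)·1 = 617/120.
Column will play C1, holding Row to 49/15. Shifting weight toward the row that does better against C1 would raise this floor (the equalizing mix achieves 64/15 against both C1 and C2), so the proposed strategy is not optimal.

No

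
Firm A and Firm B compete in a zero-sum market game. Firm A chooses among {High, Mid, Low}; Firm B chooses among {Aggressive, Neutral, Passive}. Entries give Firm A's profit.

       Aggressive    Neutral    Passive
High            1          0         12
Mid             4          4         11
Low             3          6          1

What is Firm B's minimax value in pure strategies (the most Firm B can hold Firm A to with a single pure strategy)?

Column maxima: Aggressive → 4, Neutral → 6, Passive → 12.
The smallest of these is 4.

4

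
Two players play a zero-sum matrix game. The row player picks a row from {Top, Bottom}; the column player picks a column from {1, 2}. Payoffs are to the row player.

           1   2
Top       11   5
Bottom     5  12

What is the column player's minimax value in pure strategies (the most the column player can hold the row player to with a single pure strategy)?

Column maxima: 1 → 11, 2 → 12.
The smallest of these is 11.

11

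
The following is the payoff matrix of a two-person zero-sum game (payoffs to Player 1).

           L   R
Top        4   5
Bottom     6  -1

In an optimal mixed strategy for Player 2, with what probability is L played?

Row minima: Top → 4, Bottom → -1; maximin = 4.
Column maxima: L → 6, R → 5; minimax = 5.
4 ≠ 5, so there is no saddle point; optimal play is mixed.
Let Player 1 play Top with probability p. Expected payoff against L: 4p + 6(1−p) = −2p + 6; against R: 5p + (-1)(1−p) = 6p − 1.
Setting these equal: −2p + 6 = 6p − 1 ⇒ −8p = -7 ⇒ p = 7/8, and the value is (-2)·(7/8) + 6 = 17/4.
For Player 2: with q = P(L), equating Top's and Bottom's payoffs gives −q + 5 = 7q − 1 ⇒ q = 3/4.

3/4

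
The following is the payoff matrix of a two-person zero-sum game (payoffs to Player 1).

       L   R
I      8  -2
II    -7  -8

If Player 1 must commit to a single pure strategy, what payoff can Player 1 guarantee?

Row minima: I → -2, II → -8.
The best of these is -2.

-2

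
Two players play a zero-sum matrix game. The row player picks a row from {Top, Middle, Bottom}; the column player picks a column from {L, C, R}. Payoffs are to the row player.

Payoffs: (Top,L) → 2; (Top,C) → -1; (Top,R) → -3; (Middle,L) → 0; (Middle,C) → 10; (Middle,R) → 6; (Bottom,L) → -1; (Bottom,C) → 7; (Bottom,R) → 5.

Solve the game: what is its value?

12/11

Row minima: Top → -3, Middle → 0, Bottom → -1; maximin = 0.
Column maxima: L → 2, C → 10, R → 6; minimax = 2.
0 ≠ 2, so there is no saddle point; optimal play is mixed.
Bottom is strictly dominated by Middle, so the row player never plays it.
C is strictly dominated by R (it gives the row player strictly more in every row), so the column player never plays it.
On the remaining 2×2 (Top, Middle vs L, R):
Let the row player play Top with probability p. Expected payoff against L: 2p + 0(1−p) = 2p; against R: (-3)p + 6(1−p) = −9p + 6.
Setting these equal: 2p = −9p + 6 ⇒ 11p = 6 ⇒ p = 6/11, and the value is (2)·(6/11) = 12/11.
For the column player: with q = P(L), equating Top's and Middle's payoffs gives 5q − 3 = −6q + 6 ⇒ q = 9/11.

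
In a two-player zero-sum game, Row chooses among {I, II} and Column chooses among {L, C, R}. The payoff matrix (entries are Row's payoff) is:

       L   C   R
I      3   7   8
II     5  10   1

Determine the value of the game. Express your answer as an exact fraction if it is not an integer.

Row minima: I → 3, II → 1; maximin = 3.
Column maxima: L → 5, C → 10, R → 8; minimax = 5.
3 ≠ 5, so there is no saddle point; optimal play is mixed.
C is strictly dominated by L (it gives Row strictly more in every row), so Column never plays it.
On the remaining 2×2 (I, II vs L, R):
Let Row play I with probability p. Expected payoff against L: 3p + 5(1−p) = −2p + 5; against R: 8p + 1(1−p) = 7p + 1.
Setting these equal: −2p + 5 = 7p + 1 ⇒ −9p = -4 ⇒ p = 4/9, and the value is (-2)·(4/9) + 5 = 37/9.
For Column: with q = P(L), equating I's and II's payoffs gives −5q + 8 = 4q + 1 ⇒ q = 7/9.

37/9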